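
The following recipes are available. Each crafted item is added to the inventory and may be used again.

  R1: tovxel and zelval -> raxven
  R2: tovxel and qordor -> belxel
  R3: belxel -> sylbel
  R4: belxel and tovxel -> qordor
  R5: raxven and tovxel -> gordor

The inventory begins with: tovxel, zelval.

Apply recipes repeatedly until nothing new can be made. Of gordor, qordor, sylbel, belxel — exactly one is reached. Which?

Using R1, tovxel and zelval make raxven.
raxven and tovxel -> gordor (R5).
sylbel would need belxel (R3), but belxel is never obtained. qordor would need belxel and tovxel (R4), but belxel is never obtained. belxel would need tovxel and qordor (R2), but qordor is never obtained.

gordor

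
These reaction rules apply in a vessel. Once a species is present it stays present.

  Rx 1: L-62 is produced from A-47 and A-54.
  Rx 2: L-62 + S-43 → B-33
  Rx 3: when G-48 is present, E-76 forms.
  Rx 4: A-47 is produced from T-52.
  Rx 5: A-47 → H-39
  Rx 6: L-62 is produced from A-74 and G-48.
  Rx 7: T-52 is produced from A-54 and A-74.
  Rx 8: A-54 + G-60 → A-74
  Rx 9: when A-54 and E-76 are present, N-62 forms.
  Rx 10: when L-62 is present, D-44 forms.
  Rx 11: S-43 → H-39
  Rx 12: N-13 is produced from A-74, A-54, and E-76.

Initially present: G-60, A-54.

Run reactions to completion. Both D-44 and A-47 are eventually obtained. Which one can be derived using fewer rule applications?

A-47

A-47: A-54 and G-60 present → A-74 forms (Rx 8). A-54 and A-74 present → T-52 forms (Rx 7). T-52 present → A-47 forms (Rx 4). [3 rule applications]
D-44: A-54 and G-60 present → A-74 forms (Rx 8). A-54 and A-74 present → T-52 forms (Rx 7). T-52 present → A-47 forms (Rx 4). A-47 and A-54 present → L-62 forms (Rx 1). L-62 present → D-44 forms (Rx 10). [5 rule applications]
A-47 needs fewer.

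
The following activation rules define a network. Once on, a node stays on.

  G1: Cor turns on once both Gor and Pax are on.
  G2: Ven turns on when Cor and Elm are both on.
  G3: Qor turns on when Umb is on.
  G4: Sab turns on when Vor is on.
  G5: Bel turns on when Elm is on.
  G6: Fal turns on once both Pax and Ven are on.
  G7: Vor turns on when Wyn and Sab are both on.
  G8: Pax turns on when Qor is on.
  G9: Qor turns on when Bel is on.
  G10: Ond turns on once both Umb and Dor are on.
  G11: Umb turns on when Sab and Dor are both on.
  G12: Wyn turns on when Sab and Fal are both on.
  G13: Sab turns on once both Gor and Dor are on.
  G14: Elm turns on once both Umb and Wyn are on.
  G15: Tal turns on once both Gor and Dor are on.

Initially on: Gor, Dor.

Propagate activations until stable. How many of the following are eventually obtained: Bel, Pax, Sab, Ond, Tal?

Gor and Dor are on, so Sab turns on (G13).
Gor and Dor are on, so Tal turns on (G15).
Sab and Dor are on, so Umb turns on (G11).
Umb and Dor are on, so Ond turns on (G10).
G3: Umb on → Qor on.
Qor is on, so Pax turns on (G8).
Bel would need Elm (G5), but Elm never turns on.
Pax: reached.
Sab: reached.
Ond: reached.
Tal: reached.
Reached: Pax, Sab, Ond, and Tal — 4 of the 5.

4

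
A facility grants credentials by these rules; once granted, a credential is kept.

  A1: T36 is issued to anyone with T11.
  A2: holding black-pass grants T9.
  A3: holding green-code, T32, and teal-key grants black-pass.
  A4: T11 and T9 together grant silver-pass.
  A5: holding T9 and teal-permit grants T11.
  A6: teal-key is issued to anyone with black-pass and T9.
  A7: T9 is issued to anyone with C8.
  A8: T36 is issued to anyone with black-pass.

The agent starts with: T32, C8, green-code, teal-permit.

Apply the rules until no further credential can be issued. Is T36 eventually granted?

Holding C8 grants T9 (A7).
Holding T9 and teal-permit grants T11 (A5).
Holding T11 grants T36 (A1).

Yes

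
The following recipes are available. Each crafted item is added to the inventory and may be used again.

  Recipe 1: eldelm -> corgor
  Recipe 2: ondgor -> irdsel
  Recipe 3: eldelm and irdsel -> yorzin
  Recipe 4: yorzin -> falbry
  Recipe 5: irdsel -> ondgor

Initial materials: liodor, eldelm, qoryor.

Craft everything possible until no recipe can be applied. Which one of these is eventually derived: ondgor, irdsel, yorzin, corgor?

eldelm -> corgor (Recipe 1).
ondgor would need irdsel (Recipe 5), but irdsel is never obtained. yorzin would need eldelm and irdsel (Recipe 3), but irdsel is never obtained. irdsel would need ondgor (Recipe 2), but ondgor is never obtained.

corgor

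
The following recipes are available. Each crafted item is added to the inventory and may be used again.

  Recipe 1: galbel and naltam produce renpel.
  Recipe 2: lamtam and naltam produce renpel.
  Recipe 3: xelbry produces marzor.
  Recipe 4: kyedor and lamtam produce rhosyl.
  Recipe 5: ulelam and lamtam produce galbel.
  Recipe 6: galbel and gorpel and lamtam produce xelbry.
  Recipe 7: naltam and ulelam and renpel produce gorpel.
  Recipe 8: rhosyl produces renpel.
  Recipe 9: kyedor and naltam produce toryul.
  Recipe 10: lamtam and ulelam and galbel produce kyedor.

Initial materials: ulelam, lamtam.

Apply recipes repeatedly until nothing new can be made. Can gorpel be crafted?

gorpel would need naltam, ulelam, and renpel (Recipe 7), but naltam is never obtained.

No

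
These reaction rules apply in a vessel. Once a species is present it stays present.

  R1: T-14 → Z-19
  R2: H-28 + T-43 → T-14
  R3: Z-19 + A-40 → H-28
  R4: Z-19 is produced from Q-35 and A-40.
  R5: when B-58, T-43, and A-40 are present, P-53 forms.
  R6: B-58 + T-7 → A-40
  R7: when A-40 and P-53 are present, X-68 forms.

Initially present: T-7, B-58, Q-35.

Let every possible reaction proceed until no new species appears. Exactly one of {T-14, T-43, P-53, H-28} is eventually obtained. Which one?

B-58 and T-7 present → A-40 forms (R6).
Q-35 and A-40 present → Z-19 forms (R4).
Z-19 and A-40 present → H-28 forms (R3).
P-53 would need B-58, T-43, and A-40 (R5), but T-43 never forms. T-14 would need H-28 and T-43 (R2), but T-43 never forms. No rule produces T-43, and it is not given.

H-28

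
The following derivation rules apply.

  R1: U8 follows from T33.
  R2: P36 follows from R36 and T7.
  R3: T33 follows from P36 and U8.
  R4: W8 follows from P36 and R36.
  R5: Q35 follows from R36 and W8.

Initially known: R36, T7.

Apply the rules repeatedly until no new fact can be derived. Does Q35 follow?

Yes

R36 and T7 hold, so P36 follows (R2).
From P36 and R36, R4 gives W8.
From R36 and W8, R5 gives Q35.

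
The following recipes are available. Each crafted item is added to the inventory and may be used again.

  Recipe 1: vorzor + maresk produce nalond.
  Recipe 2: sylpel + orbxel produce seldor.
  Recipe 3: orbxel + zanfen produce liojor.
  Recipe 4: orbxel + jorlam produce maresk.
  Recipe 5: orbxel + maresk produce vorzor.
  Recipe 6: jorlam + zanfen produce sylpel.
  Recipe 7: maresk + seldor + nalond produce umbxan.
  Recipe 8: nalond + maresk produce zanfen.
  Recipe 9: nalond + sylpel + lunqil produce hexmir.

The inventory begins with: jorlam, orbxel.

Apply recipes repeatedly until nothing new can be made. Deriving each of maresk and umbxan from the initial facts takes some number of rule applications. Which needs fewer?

maresk

maresk: Using Recipe 4, orbxel and jorlam make maresk. [1 rule application]
umbxan: orbxel + jorlam → maresk (Recipe 4). Using Recipe 5, orbxel and maresk make vorzor. vorzor + maresk → nalond (Recipe 1). nalond + maresk → zanfen (Recipe 8). Using Recipe 6, jorlam and zanfen make sylpel. Using Recipe 2, sylpel and orbxel make seldor. Using Recipe 7, maresk, seldor, and nalond make umbxan. [7 rule applications]
maresk needs fewer.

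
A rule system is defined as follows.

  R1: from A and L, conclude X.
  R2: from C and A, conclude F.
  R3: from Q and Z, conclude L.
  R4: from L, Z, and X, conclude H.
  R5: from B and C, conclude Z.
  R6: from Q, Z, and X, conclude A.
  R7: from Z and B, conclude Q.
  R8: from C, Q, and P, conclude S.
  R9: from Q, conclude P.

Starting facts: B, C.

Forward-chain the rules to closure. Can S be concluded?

Yes

From B and C, R5 gives Z.
From Z and B, R7 gives Q.
From Q, R9 gives P.
C, Q, and P hold, so S follows (R8).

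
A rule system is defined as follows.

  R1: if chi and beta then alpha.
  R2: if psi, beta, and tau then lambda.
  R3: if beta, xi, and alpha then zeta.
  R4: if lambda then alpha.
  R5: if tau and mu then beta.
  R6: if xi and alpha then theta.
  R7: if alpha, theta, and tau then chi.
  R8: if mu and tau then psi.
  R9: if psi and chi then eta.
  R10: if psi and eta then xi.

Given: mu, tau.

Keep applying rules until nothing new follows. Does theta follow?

No

theta would need xi and alpha (R6), but xi is never established.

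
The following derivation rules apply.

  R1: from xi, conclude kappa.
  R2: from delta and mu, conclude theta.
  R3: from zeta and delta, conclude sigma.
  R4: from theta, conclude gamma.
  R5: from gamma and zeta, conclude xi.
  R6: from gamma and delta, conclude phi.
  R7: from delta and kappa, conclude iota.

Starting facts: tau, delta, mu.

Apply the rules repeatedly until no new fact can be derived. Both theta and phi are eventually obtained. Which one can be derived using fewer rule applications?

theta

theta: From delta and mu, R2 gives theta. [1 rule application]
phi: From delta and mu, R2 gives theta. theta holds, so gamma follows (R4). gamma and delta hold, so phi follows (R6). [3 rule applications]
theta needs fewer.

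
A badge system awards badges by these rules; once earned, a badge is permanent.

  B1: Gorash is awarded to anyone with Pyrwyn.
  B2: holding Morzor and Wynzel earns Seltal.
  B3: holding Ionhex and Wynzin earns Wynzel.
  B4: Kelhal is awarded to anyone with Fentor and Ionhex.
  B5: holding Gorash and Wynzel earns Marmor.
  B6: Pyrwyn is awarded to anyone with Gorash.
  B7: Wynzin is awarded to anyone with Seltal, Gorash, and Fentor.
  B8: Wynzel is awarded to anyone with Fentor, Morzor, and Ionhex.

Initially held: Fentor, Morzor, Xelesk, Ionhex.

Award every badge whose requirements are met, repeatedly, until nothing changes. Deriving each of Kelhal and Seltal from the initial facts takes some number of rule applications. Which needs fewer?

Kelhal: With Fentor and Ionhex, Kelhal is earned (B4). [1 rule application]
Seltal: With Fentor, Morzor, and Ionhex, Wynzel is earned (B8). With Morzor and Wynzel, Seltal is earned (B2). [2 rule applications]
Kelhal needs fewer.

Kelhal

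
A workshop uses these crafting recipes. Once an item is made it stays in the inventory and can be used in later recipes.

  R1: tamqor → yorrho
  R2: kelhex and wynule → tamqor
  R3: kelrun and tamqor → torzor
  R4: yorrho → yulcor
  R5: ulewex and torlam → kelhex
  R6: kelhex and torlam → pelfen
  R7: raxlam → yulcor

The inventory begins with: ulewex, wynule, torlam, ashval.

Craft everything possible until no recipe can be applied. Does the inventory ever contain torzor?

torzor would need kelrun and tamqor (R3), but kelrun is never obtained.

No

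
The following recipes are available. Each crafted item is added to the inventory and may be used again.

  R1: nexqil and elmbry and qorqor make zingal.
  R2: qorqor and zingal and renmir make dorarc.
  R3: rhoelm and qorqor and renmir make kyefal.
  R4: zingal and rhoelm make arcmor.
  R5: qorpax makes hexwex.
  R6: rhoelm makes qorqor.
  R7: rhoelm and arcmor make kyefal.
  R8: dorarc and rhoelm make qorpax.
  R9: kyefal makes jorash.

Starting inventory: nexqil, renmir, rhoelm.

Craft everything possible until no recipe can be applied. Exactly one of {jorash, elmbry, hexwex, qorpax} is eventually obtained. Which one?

rhoelm → qorqor (R6).
rhoelm and qorqor and renmir → kyefal (R3).
Using R9, kyefal makes jorash.
qorpax would need dorarc and rhoelm (R8), but dorarc is never obtained. hexwex would need qorpax (R5), but qorpax is never obtained. No rule produces elmbry, and it is not given.

jorash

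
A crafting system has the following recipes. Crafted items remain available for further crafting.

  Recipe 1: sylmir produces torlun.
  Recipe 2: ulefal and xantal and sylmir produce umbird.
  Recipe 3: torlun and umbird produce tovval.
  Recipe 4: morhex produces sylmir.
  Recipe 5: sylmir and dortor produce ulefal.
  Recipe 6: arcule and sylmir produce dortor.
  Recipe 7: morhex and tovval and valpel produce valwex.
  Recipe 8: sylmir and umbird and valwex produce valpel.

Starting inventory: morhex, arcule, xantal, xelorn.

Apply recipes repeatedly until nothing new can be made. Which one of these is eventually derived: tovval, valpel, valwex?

tovval

morhex → sylmir (Recipe 4).
Using Recipe 6, arcule and sylmir make dortor.
sylmir → torlun (Recipe 1).
sylmir and dortor → ulefal (Recipe 5).
ulefal and xantal and sylmir → umbird (Recipe 2).
Using Recipe 3, torlun and umbird make tovval.
valpel would need sylmir, umbird, and valwex (Recipe 8), but valwex is never obtained. valwex would need morhex, tovval, and valpel (Recipe 7), but valpel is never obtained.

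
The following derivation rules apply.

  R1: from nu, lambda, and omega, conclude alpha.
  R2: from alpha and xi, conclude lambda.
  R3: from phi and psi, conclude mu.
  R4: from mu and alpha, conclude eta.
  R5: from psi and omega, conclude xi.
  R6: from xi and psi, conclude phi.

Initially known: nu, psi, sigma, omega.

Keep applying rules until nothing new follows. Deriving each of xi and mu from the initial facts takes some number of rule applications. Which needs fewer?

xi: From psi and omega, R5 gives xi. [1 rule application]
mu: psi and omega hold, so xi follows (R5). From xi and psi, R6 gives phi. From phi and psi, R3 gives mu. [3 rule applications]
xi needs fewer.

xi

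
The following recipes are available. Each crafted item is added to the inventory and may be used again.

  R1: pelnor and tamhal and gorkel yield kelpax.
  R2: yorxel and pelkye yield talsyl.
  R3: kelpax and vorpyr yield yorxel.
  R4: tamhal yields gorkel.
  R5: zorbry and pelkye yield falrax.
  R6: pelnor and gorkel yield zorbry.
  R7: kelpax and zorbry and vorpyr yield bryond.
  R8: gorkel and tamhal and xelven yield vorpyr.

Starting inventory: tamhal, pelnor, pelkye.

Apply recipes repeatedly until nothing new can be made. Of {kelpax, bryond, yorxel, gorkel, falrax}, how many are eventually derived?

3

tamhal → gorkel (R4).
pelnor and tamhal and gorkel → kelpax (R1).
Using R6, pelnor and gorkel make zorbry.
Using R5, zorbry and pelkye make falrax.
kelpax: reached.
bryond would need kelpax, zorbry, and vorpyr (R7), but vorpyr is never obtained.
yorxel would need kelpax and vorpyr (R3), but vorpyr is never obtained.
gorkel: reached.
falrax: reached.
Reached: kelpax, gorkel, and falrax — 3 of the 5.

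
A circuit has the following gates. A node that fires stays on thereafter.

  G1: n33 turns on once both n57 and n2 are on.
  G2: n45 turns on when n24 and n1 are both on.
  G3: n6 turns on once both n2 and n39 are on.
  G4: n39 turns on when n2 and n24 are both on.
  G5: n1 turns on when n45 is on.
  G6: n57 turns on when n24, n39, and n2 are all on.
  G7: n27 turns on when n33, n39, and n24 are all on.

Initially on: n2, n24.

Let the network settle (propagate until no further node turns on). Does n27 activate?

n2 and n24 are on, so n39 turns on (G4).
G6: n24, n39, and n2 on → n57 on.
n57 and n2 are on, so n33 turns on (G1).
G7: n33, n39, and n24 on → n27 on.

Yes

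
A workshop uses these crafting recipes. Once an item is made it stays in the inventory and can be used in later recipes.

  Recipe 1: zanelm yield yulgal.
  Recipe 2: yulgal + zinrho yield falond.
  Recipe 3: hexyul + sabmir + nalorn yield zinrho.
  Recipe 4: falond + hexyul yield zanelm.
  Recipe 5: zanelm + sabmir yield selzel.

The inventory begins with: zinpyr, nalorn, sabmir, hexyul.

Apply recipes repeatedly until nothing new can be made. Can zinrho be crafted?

Yes

hexyul + sabmir + nalorn → zinrho (Recipe 3).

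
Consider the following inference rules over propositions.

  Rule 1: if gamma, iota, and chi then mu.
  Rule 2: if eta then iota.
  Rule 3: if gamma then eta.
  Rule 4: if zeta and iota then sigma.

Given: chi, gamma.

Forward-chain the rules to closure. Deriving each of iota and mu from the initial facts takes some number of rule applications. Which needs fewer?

iota

iota: gamma holds, so eta follows (Rule 3). eta holds, so iota follows (Rule 2). [2 rule applications]
mu: From gamma, Rule 3 gives eta. From eta, Rule 2 gives iota. From gamma, iota, and chi, Rule 1 gives mu. [3 rule applications]
iota needs fewer.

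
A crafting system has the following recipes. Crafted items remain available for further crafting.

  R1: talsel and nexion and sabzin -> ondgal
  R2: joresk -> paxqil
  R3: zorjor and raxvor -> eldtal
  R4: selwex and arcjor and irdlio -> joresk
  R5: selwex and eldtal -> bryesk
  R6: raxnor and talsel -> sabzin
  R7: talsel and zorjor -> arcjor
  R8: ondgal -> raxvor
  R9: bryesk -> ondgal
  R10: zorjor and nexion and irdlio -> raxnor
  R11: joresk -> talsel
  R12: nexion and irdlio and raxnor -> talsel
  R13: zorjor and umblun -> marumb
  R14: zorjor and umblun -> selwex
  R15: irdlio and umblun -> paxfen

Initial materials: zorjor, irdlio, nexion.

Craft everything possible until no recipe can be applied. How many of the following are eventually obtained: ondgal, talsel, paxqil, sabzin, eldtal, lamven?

4

Using R10, zorjor, nexion, and irdlio make raxnor.
Using R12, nexion, irdlio, and raxnor make talsel.
Using R6, raxnor and talsel make sabzin.
talsel and nexion and sabzin -> ondgal (R1).
Using R8, ondgal makes raxvor.
zorjor and raxvor -> eldtal (R3).
ondgal: reached.
talsel: reached.
paxqil would need joresk (R2), but joresk is never obtained.
sabzin: reached.
eldtal: reached.
No rule produces lamven, and it is not given.
Reached: ondgal, talsel, sabzin, and eldtal — 4 of the 6.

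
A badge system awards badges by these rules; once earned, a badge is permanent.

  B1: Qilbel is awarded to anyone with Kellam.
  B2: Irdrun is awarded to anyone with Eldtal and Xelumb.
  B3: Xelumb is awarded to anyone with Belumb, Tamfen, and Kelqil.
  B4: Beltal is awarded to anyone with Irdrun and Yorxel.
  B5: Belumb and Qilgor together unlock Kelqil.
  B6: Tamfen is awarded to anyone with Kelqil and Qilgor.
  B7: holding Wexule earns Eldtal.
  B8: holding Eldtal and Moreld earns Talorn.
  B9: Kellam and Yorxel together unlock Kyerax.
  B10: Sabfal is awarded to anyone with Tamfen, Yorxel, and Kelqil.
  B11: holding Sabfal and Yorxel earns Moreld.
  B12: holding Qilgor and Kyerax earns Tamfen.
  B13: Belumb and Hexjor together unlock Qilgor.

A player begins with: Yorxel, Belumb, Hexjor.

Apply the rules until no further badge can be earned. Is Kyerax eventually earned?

No

Kyerax would need Kellam and Yorxel (B9), but Kellam is never earned.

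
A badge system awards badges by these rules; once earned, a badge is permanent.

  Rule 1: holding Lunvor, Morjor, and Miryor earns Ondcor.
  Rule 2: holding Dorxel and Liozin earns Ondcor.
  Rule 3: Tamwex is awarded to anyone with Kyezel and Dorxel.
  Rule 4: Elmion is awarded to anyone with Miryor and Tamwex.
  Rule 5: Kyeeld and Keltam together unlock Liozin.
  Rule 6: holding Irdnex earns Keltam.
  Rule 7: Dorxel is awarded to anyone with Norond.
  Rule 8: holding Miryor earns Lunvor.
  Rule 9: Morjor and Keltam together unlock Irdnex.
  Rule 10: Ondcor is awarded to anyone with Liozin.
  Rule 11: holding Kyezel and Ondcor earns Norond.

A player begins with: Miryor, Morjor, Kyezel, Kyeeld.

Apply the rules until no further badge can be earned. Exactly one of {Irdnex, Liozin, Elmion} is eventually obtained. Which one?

With Miryor, Lunvor is earned (Rule 8).
With Lunvor, Morjor, and Miryor, Ondcor is earned (Rule 1).
With Kyezel and Ondcor, Norond is earned (Rule 11).
With Norond, Dorxel is earned (Rule 7).
With Kyezel and Dorxel, Tamwex is earned (Rule 3).
With Miryor and Tamwex, Elmion is earned (Rule 4).
Irdnex would need Morjor and Keltam (Rule 9), but Keltam is never earned. Liozin would need Kyeeld and Keltam (Rule 5), but Keltam is never earned.

Elmion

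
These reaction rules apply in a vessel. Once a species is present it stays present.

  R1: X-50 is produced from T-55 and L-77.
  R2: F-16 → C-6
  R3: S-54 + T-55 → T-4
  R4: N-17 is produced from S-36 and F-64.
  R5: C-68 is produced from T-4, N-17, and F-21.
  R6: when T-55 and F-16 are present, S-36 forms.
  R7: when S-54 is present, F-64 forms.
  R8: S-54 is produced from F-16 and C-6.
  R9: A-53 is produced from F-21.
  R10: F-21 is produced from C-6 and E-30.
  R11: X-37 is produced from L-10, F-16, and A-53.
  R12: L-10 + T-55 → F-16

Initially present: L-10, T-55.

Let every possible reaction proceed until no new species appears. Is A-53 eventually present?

A-53 would need F-21 (R9), but F-21 never forms.

No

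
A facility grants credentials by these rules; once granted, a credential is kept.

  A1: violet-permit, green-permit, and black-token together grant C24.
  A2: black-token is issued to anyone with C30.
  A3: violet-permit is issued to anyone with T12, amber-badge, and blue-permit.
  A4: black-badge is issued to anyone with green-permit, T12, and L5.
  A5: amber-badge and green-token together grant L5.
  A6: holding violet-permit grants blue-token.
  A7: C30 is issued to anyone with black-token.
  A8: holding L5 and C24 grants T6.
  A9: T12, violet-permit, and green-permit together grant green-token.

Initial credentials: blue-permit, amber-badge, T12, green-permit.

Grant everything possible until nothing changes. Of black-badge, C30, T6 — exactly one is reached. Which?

Holding T12, amber-badge, and blue-permit grants violet-permit (A3).
Holding T12, violet-permit, and green-permit grants green-token (A9).
Holding amber-badge and green-token grants L5 (A5).
Holding green-permit, T12, and L5 grants black-badge (A4).
T6 would need L5 and C24 (A8), but C24 is never granted. C30 would need black-token (A7), but black-token is never granted.

black-badge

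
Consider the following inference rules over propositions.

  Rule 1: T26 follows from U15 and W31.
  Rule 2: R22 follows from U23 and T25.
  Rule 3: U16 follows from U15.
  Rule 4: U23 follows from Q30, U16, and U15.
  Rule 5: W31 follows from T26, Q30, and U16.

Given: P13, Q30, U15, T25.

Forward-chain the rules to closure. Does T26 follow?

No

T26 would need U15 and W31 (Rule 1), but W31 is never established.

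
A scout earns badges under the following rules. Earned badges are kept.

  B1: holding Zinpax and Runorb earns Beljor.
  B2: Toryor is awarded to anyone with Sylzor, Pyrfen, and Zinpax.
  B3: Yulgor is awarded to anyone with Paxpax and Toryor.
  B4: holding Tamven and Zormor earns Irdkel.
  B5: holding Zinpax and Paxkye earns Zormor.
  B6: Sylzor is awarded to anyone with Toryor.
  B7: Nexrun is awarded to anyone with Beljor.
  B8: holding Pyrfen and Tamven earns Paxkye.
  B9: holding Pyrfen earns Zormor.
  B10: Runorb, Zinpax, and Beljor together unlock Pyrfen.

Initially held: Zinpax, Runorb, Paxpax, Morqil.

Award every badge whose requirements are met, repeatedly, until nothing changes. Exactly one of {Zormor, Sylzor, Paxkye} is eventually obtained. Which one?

With Zinpax and Runorb, Beljor is earned (B1).
With Runorb, Zinpax, and Beljor, Pyrfen is earned (B10).
With Pyrfen, Zormor is earned (B9).
Sylzor would need Toryor (B6), but Toryor is never earned. Paxkye would need Pyrfen and Tamven (B8), but Tamven is never earned.

Zormor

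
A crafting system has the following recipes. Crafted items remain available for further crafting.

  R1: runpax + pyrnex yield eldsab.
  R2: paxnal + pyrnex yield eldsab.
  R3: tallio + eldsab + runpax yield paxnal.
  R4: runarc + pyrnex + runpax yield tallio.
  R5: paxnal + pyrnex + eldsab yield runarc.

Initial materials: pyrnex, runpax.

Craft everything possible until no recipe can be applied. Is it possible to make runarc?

No

runarc would need paxnal, pyrnex, and eldsab (R5), but paxnal is never obtained.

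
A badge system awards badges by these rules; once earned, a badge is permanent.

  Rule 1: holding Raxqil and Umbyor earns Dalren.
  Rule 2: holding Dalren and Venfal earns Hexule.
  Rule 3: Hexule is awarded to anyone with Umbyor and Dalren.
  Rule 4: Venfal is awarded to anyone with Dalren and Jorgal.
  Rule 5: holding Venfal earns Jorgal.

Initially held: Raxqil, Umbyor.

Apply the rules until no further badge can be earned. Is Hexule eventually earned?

Yes

With Raxqil and Umbyor, Dalren is earned (Rule 1).
With Umbyor and Dalren, Hexule is earned (Rule 3).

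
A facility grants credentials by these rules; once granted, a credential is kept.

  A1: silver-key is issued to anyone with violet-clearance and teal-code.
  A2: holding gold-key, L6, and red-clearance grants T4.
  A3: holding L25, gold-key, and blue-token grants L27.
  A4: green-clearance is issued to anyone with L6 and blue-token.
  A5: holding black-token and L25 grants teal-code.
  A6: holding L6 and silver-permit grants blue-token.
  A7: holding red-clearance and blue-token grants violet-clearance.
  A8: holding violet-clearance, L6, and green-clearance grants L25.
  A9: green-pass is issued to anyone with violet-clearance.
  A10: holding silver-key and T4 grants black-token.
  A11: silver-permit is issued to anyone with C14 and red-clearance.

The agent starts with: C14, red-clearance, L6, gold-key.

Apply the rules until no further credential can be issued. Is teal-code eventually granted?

No

teal-code would need black-token and L25 (A5), but black-token is never granted.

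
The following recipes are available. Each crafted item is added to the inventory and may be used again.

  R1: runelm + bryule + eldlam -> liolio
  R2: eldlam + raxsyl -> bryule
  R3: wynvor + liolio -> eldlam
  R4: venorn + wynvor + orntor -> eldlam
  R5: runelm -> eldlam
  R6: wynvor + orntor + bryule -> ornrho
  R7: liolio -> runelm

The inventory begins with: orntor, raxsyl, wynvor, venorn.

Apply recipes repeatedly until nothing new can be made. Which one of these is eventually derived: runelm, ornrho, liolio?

ornrho

Using R4, venorn, wynvor, and orntor make eldlam.
eldlam + raxsyl -> bryule (R2).
Using R6, wynvor, orntor, and bryule make ornrho.
liolio would need runelm, bryule, and eldlam (R1), but runelm is never obtained. runelm would need liolio (R7), but liolio is never obtained.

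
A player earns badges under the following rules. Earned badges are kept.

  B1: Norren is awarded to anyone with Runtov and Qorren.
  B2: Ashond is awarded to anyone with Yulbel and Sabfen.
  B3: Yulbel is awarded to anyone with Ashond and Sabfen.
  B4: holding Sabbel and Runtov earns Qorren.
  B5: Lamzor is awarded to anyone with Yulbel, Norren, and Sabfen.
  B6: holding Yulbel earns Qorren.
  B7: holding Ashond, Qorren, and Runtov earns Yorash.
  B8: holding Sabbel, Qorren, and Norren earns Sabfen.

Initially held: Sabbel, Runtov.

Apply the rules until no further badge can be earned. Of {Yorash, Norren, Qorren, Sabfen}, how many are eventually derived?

3

With Sabbel and Runtov, Qorren is earned (B4).
With Runtov and Qorren, Norren is earned (B1).
With Sabbel, Qorren, and Norren, Sabfen is earned (B8).
Yorash would need Ashond, Qorren, and Runtov (B7), but Ashond is never earned.
Norren: reached.
Qorren: reached.
Sabfen: reached.
Reached: Norren, Qorren, and Sabfen — 3 of the 4.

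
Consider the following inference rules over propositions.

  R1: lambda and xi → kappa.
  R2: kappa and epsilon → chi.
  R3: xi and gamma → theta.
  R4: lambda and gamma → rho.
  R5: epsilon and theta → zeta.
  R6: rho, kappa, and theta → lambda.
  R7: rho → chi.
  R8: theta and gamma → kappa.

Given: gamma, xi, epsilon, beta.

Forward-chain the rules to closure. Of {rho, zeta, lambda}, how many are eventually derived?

1

From xi and gamma, R3 gives theta.
From epsilon and theta, R5 gives zeta.
rho would need lambda and gamma (R4), but lambda is never established.
zeta: reached.
lambda would need rho, kappa, and theta (R6), but rho is never established.
Reached: zeta — 1 of the 3.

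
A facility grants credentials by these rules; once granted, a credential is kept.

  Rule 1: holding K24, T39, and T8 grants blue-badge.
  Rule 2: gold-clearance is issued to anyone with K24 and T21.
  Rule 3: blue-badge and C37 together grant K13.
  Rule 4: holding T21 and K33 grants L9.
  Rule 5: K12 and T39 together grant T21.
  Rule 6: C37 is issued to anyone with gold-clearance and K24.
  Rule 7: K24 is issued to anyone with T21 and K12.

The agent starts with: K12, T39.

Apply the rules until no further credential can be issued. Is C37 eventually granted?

Holding K12 and T39 grants T21 (Rule 5).
Holding T21 and K12 grants K24 (Rule 7).
Holding K24 and T21 grants gold-clearance (Rule 2).
Holding gold-clearance and K24 grants C37 (Rule 6).

Yes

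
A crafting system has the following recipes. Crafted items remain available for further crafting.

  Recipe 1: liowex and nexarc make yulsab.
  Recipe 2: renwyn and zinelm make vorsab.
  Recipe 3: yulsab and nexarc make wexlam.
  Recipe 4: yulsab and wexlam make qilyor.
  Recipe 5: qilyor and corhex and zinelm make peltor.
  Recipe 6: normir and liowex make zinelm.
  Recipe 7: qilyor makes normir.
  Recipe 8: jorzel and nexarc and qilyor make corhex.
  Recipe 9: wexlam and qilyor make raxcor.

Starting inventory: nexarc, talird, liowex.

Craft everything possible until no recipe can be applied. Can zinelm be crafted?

Yes

Using Recipe 1, liowex and nexarc make yulsab.
yulsab and nexarc → wexlam (Recipe 3).
yulsab and wexlam → qilyor (Recipe 4).
qilyor → normir (Recipe 7).
Using Recipe 6, normir and liowex make zinelm.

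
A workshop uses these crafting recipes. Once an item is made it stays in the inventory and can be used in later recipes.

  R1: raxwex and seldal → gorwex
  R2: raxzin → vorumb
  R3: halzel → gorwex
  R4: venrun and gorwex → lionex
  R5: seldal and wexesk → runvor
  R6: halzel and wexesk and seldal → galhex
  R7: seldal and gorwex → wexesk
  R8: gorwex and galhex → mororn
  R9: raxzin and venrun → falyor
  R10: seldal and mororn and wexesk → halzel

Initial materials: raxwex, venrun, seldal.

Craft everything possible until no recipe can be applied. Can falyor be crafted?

No

falyor would need raxzin and venrun (R9), but raxzin is never obtained.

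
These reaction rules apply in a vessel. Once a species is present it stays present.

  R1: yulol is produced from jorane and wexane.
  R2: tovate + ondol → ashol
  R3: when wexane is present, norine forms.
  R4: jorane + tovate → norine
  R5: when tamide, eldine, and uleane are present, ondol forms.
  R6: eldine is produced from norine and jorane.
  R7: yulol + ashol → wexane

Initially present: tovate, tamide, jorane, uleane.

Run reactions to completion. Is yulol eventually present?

yulol would need jorane and wexane (R1), but wexane never forms.

No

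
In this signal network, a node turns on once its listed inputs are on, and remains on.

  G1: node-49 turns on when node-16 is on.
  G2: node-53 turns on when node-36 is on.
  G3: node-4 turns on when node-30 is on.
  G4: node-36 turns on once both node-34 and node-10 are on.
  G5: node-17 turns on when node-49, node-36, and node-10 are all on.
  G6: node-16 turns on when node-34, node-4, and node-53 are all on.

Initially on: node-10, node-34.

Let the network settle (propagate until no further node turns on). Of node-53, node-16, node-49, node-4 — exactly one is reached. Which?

node-53

G4: node-34 and node-10 on → node-36 on.
node-36 is on, so node-53 turns on (G2).
node-16 would need node-34, node-4, and node-53 (G6), but node-4 never turns on. node-4 would need node-30 (G3), but node-30 never turns on. node-49 would need node-16 (G1), but node-16 never turns on.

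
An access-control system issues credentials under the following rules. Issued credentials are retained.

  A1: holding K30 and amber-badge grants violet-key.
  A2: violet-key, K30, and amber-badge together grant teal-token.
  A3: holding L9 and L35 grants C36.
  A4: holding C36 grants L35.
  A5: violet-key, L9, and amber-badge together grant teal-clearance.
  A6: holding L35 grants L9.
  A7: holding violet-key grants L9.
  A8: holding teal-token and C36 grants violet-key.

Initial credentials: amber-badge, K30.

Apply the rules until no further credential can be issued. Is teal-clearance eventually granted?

Yes

Holding K30 and amber-badge grants violet-key (A1).
Holding violet-key grants L9 (A7).
Holding violet-key, L9, and amber-badge grants teal-clearance (A5).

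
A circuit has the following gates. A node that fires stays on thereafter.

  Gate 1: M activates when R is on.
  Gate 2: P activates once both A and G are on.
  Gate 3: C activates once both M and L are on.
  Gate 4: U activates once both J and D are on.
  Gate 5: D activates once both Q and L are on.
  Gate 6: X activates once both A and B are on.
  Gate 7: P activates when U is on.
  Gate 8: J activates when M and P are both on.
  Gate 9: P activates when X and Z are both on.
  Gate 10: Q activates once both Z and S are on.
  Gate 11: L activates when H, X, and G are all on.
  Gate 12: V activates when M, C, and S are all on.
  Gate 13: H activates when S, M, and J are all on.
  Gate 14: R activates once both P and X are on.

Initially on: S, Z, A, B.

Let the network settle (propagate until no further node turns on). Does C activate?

C would need M and L (Gate 3), but L never turns on.

No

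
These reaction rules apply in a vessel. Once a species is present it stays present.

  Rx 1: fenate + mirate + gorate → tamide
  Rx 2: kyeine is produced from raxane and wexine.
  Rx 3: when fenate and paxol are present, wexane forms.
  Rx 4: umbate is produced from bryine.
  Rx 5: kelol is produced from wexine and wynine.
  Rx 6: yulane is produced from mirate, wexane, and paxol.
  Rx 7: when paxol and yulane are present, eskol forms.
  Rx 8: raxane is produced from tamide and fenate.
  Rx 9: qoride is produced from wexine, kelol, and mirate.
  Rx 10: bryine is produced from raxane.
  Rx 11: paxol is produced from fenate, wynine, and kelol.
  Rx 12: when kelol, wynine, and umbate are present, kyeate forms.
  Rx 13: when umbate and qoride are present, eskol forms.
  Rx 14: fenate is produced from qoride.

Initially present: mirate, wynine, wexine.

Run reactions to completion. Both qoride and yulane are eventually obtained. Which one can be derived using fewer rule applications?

qoride

qoride: wexine and wynine present → kelol forms (Rx 5). wexine, kelol, and mirate present → qoride forms (Rx 9). [2 rule applications]
yulane: wexine and wynine present → kelol forms (Rx 5). wexine, kelol, and mirate present → qoride forms (Rx 9). qoride present → fenate forms (Rx 14). fenate, wynine, and kelol present → paxol forms (Rx 11). fenate and paxol present → wexane forms (Rx 3). mirate, wexane, and paxol present → yulane forms (Rx 6). [6 rule applications]
qoride needs fewer.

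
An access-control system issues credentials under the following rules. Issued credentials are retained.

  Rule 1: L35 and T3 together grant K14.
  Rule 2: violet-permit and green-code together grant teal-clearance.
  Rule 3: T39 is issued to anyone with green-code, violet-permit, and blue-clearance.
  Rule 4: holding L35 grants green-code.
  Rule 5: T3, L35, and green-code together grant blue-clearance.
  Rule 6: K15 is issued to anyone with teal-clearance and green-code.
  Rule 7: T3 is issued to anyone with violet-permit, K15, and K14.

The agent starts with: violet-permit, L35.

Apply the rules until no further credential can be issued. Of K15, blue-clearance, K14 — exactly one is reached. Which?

K15

Holding L35 grants green-code (Rule 4).
Holding violet-permit and green-code grants teal-clearance (Rule 2).
Holding teal-clearance and green-code grants K15 (Rule 6).
K14 would need L35 and T3 (Rule 1), but T3 is never granted. blue-clearance would need T3, L35, and green-code (Rule 5), but T3 is never granted.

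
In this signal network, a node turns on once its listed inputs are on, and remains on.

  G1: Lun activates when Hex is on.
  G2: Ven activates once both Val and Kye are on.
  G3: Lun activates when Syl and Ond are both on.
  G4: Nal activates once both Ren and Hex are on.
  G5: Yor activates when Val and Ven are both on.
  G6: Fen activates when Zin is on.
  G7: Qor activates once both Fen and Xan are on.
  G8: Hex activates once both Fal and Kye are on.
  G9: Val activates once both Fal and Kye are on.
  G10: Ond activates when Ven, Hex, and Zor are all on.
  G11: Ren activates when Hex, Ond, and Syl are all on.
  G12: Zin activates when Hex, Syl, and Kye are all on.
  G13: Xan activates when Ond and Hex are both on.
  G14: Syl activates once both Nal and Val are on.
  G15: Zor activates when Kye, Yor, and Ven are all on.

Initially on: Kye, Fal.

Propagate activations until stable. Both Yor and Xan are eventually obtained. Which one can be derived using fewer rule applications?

Yor: G9: Fal and Kye on → Val on. G2: Val and Kye on → Ven on. G5: Val and Ven on → Yor on. [3 rule applications]
Xan: G8: Fal and Kye on → Hex on. Fal and Kye are on, so Val activates (G9). Val and Kye are on, so Ven activates (G2). G5: Val and Ven on → Yor on. G15: Kye, Yor, and Ven on → Zor on. Ven, Hex, and Zor are on, so Ond activates (G10). G13: Ond and Hex on → Xan on. [7 rule applications]
Yor needs fewer.

Yor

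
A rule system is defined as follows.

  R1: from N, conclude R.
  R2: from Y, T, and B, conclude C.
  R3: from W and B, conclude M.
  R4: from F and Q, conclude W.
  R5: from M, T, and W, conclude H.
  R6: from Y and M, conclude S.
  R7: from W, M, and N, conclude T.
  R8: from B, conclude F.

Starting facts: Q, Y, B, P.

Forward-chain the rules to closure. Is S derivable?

Yes

B holds, so F follows (R8).
F and Q hold, so W follows (R4).
W and B hold, so M follows (R3).
From Y and M, R6 gives S.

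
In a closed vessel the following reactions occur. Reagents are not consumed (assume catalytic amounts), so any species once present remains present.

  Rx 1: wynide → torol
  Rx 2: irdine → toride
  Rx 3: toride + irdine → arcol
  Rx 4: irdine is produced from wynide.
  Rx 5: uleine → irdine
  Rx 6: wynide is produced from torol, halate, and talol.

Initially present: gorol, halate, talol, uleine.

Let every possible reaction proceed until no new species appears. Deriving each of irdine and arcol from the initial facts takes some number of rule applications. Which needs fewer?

irdine

irdine: uleine present → irdine forms (Rx 5). [1 rule application]
arcol: uleine present → irdine forms (Rx 5). irdine present → toride forms (Rx 2). toride and irdine present → arcol forms (Rx 3). [3 rule applications]
irdine needs fewer.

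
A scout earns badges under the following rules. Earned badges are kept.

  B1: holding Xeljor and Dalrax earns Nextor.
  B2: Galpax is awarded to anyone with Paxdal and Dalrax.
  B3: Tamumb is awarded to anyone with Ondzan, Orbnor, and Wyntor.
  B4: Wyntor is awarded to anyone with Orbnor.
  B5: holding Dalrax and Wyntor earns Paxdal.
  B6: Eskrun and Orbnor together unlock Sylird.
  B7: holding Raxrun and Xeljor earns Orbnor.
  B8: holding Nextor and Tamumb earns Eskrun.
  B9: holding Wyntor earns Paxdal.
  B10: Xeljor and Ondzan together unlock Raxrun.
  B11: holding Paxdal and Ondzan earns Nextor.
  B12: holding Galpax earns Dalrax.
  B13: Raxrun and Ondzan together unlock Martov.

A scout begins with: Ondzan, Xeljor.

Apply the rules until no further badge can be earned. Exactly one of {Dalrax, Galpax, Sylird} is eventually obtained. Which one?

With Xeljor and Ondzan, Raxrun is earned (B10).
With Raxrun and Xeljor, Orbnor is earned (B7).
With Orbnor, Wyntor is earned (B4).
With Ondzan, Orbnor, and Wyntor, Tamumb is earned (B3).
With Wyntor, Paxdal is earned (B9).
With Paxdal and Ondzan, Nextor is earned (B11).
With Nextor and Tamumb, Eskrun is earned (B8).
With Eskrun and Orbnor, Sylird is earned (B6).
Dalrax would need Galpax (B12), but Galpax is never earned. Galpax would need Paxdal and Dalrax (B2), but Dalrax is never earned.

Sylird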